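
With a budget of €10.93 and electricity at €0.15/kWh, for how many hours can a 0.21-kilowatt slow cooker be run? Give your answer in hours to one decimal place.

347.0 h

Energy available = €10.93 ÷ €0.15/kWh = 72.8667 kWh
Hours = 72.8667 kWh ÷ 0.21 kW = 347.0 h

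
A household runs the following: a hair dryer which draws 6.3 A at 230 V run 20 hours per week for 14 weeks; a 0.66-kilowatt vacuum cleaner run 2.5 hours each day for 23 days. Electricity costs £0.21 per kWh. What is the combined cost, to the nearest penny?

hair dryer: Power = 6.3 A × 230 V = 1449 W = 1.449 kW
hair dryer: Runtime = 20 h/week × 14 weeks = 280 h
hair dryer: 1.449 kW × 280 h = 405.72 kWh
vacuum cleaner: Runtime = 2.5 h/day × 23 days = 57.5 h
vacuum cleaner: 0.66 kW × 57.5 h = 37.95 kWh
Total energy = 443.67 kWh
Cost = 443.67 × £0.21 = £93.17

£93.17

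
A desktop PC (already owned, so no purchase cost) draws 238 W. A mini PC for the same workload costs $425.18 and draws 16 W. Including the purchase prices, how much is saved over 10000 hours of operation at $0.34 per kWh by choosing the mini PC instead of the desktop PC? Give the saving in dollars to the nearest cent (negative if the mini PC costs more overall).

$329.62

desktop PC: $0.00 + (238/1000) kW × 10000 h × $0.34 = $0.00 + $809.2 = $809.2
mini PC: $425.18 + (16/1000) kW × 10000 h × $0.34 = $425.18 + $54.4 = $479.58
Saving = $809.2 − $479.58 = $329.62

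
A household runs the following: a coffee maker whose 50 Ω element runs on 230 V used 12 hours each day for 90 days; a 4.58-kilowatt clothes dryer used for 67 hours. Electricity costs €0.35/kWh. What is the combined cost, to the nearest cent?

coffee maker: Power = V²/R = 230²/50 = 1058 W = 1.058 kW
coffee maker: Runtime = 12 h/day × 90 days = 1080 h
coffee maker: 1.058 kW × 1080 h = 1142.64 kWh
clothes dryer: 4.58 kW × 67 h = 306.86 kWh
Total energy = 1449.5 kWh
Cost = 1449.5 × €0.35 = €507.33

€507.33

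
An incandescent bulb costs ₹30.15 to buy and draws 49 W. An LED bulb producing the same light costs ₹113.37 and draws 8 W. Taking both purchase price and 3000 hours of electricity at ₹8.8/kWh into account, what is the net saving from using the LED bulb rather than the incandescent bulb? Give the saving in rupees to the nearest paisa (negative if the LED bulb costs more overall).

₹999.18

incandescent bulb: ₹30.15 + (49/1000) kW × 3000 h × ₹8.8 = ₹30.15 + ₹1293.6 = ₹1323.75
LED bulb: ₹113.37 + (8/1000) kW × 3000 h × ₹8.8 = ₹113.37 + ₹211.2 = ₹324.57
Saving = ₹1323.75 − ₹324.57 = ₹999.18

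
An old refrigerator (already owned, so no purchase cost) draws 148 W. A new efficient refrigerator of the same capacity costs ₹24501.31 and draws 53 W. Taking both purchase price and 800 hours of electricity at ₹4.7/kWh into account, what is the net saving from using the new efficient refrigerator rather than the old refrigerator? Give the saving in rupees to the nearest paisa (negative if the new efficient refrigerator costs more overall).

old refrigerator: ₹0.00 + (148/1000) kW × 800 h × ₹4.7 = ₹0.00 + ₹556.48 = ₹556.48
new efficient refrigerator: ₹24501.31 + (53/1000) kW × 800 h × ₹4.7 = ₹24501.31 + ₹199.28 = ₹24700.59
Saving = ₹556.48 − ₹24700.59 = −₹24144.11

-₹24144.11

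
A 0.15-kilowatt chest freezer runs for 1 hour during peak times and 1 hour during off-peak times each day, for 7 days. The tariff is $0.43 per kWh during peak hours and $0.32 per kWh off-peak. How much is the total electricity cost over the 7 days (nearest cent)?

$0.79

Peak energy = 0.15 kW × 1 h × 7 = 1.05 kWh
Off-peak energy = 0.15 kW × 1 h × 7 = 1.05 kWh
Cost = 1.05 × $0.43 + 1.05 × $0.32 = $0.4515 + $0.336 = $0.79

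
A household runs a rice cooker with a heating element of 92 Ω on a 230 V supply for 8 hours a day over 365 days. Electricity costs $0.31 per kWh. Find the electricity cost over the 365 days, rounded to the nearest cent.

Power = V²/R = 230²/92 = 575 W = 0.575 kW
Runtime = 8 h/day × 365 days = 2920 h
Energy = 0.575 kW × 2920 h = 1679 kWh
Cost = 1679 kWh × $0.31/kWh = $520.49

$520.49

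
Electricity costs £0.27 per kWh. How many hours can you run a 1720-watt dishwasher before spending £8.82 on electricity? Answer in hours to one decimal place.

19.0 h

Energy available = £8.82 ÷ £0.27/kWh = 32.6667 kWh
Hours = 32.6667 kWh ÷ 1.72 kW = 19.0 h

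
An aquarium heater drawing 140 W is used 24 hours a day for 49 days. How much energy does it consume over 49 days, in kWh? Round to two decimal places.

Runtime = 24 h × 49 = 1176 h
Energy = 0.14 kW × 1176 h = 164.64 kWh

164.64 kWh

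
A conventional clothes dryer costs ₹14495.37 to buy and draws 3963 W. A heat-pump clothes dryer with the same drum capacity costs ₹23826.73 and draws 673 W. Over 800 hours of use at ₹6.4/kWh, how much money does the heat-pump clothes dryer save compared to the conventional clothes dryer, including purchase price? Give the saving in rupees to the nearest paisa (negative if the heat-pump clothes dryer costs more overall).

₹7513.44

conventional clothes dryer: ₹14495.37 + (3963/1000) kW × 800 h × ₹6.4 = ₹14495.37 + ₹20290.56 = ₹34785.93
heat-pump clothes dryer: ₹23826.73 + (673/1000) kW × 800 h × ₹6.4 = ₹23826.73 + ₹3445.76 = ₹27272.49
Saving = ₹34785.93 − ₹27272.49 = ₹7513.44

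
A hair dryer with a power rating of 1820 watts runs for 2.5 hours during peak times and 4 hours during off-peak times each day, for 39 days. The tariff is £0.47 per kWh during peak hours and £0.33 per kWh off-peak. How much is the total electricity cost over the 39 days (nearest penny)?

£177.10

Peak energy = 1.82 kW × 2.5 h × 39 = 177.45 kWh
Off-peak energy = 1.82 kW × 4 h × 39 = 283.92 kWh
Cost = 177.45 × £0.47 + 283.92 × £0.33 = £83.4015 + £93.6936 = £177.10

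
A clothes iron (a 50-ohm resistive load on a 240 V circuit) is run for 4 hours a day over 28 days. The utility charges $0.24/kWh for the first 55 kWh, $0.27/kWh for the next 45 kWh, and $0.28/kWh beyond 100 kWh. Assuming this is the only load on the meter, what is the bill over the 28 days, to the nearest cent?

Power = V²/R = 240²/50 = 1152 W = 1.152 kW
Runtime = 4 h/day × 28 days = 112 h
Energy = 1.152 kW × 112 h = 129.024 kWh
Tier 1 (0–55 kWh): 55 × $0.24 = $13.2
Tier 2 (55–100 kWh): 45 × $0.27 = $12.15
Above 100 kWh: 29.024 × $0.28 = $8.12672
Bill = $33.48

$33.48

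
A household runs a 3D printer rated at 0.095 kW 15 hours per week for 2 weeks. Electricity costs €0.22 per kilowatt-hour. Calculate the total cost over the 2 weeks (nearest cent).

Runtime = 15 h/week × 2 weeks = 30 h
Energy = 0.095 kW × 30 h = 2.85 kWh
Cost = 2.85 kWh × €0.22/kWh = €0.63

€0.63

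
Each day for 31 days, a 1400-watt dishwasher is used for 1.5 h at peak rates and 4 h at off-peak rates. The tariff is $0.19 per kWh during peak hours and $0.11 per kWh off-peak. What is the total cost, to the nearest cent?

$31.47

Peak energy = 1.4 kW × 1.5 h × 31 = 65.1 kWh
Off-peak energy = 1.4 kW × 4 h × 31 = 173.6 kWh
Cost = 65.1 × $0.19 + 173.6 × $0.11 = $12.369 + $19.096 = $31.47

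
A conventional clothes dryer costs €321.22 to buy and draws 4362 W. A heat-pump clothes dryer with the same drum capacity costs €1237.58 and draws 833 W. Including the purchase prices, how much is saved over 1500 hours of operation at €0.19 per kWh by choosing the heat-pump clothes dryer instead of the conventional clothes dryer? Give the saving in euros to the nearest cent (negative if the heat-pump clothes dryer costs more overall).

€89.41

conventional clothes dryer: €321.22 + (4362/1000) kW × 1500 h × €0.19 = €321.22 + €1243.17 = €1564.39
heat-pump clothes dryer: €1237.58 + (833/1000) kW × 1500 h × €0.19 = €1237.58 + €237.405 = €1474.985
Saving = €1564.39 − €1474.985 = €89.405 → €89.41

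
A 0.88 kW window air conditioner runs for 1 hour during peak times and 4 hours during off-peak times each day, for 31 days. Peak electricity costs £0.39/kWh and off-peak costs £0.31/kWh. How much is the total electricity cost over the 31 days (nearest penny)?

£44.47

Peak energy = 0.88 kW × 1 h × 31 = 27.28 kWh
Off-peak energy = 0.88 kW × 4 h × 31 = 109.12 kWh
Cost = 27.28 × £0.39 + 109.12 × £0.31 = £10.6392 + £33.8272 = £44.47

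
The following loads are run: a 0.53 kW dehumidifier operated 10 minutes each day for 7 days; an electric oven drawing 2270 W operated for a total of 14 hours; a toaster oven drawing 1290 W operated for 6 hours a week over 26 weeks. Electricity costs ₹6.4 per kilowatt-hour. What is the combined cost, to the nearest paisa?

dehumidifier: Runtime = 10 min × 7 = 70 min = 1.166666… h
dehumidifier: 0.53 kW × 1.166666… h = 0.618333… kWh
electric oven: 2.27 kW × 14 h = 31.78 kWh
toaster oven: Runtime = 6 h/week × 26 weeks = 156 h
toaster oven: 1.29 kW × 156 h = 201.24 kWh
Total energy = 233.638333… kWh
Cost = 233.638333… × ₹6.4 = ₹1495.29

₹1495.29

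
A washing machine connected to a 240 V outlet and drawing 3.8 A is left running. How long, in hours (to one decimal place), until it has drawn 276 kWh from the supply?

302.6 h

Power = 3.8 A × 240 V = 912 W = 0.912 kW
Hours = 276 kWh ÷ 0.912 kW = 302.6 h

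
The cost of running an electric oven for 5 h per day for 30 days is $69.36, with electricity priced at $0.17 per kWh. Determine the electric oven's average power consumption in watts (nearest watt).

Energy = $69.36 ÷ $0.17/kWh = 408 kWh
Runtime = 5 h/day × 30 days = 150 h
Power = 408 kWh ÷ 150 h = 2.72 kW = 2720 W

2720 W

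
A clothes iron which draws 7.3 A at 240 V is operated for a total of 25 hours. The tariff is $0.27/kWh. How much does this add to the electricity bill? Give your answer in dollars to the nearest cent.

$11.83

Power = 7.3 A × 240 V = 1752 W = 1.752 kW
Energy = 1.752 kW × 25 h = 43.8 kWh
Cost = 43.8 kWh × $0.27/kWh = $11.83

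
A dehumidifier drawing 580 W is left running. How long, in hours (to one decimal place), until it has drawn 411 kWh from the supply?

Hours = 411 kWh ÷ 0.58 kW = 708.6 h

708.6 h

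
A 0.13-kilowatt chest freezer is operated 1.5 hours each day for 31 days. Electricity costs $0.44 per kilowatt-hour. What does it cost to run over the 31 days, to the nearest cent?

$2.66

Runtime = 1.5 h/day × 31 days = 46.5 h
Energy = 0.13 kW × 46.5 h = 6.045 kWh
Cost = 6.045 kWh × $0.44/kWh = $2.66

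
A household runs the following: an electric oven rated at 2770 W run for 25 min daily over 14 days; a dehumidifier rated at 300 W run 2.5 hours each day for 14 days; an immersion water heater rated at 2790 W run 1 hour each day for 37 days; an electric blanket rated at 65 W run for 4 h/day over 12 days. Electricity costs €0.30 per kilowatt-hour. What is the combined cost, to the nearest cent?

€39.90

electric oven: Runtime = 25 min × 14 = 350 min = 5.833333… h
electric oven: 2.77 kW × 5.833333… h = 16.158333… kWh
dehumidifier: Runtime = 2.5 h/day × 14 days = 35 h
dehumidifier: 0.3 kW × 35 h = 10.5 kWh
immersion water heater: Runtime = 1 h/day × 37 days = 37 h
immersion water heater: 2.79 kW × 37 h = 103.23 kWh
electric blanket: Runtime = 4 h/day × 12 days = 48 h
electric blanket: 0.065 kW × 48 h = 3.12 kWh
Total energy = 133.008333… kWh
Cost = 133.008333… × €0.30 = €39.90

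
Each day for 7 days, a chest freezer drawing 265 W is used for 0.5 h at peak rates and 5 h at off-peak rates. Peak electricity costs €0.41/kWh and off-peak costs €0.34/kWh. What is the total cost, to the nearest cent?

€3.53

Peak energy = 0.265 kW × 0.5 h × 7 = 0.9275 kWh
Off-peak energy = 0.265 kW × 5 h × 7 = 9.275 kWh
Cost = 0.9275 × €0.41 + 9.275 × €0.34 = €0.380275 + €3.1535 = €3.53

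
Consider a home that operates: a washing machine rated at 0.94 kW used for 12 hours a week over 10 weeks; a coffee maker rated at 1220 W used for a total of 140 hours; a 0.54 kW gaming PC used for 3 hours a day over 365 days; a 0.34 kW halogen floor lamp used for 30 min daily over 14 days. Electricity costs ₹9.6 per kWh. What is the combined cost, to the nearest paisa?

washing machine: Runtime = 12 h/week × 10 weeks = 120 h
washing machine: 0.94 kW × 120 h = 112.8 kWh
coffee maker: 1.22 kW × 140 h = 170.8 kWh
gaming PC: Runtime = 3 h/day × 365 days = 1095 h
gaming PC: 0.54 kW × 1095 h = 591.3 kWh
halogen floor lamp: Runtime = 30 min × 14 = 420 min = 7 h
halogen floor lamp: 0.34 kW × 7 h = 2.38 kWh
Total energy = 877.28 kWh
Cost = 877.28 × ₹9.6 = ₹8421.89

₹8421.89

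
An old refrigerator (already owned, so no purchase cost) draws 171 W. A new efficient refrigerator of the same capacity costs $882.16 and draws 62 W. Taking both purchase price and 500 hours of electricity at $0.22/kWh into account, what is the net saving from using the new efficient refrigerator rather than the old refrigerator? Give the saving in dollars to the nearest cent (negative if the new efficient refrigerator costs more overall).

-$870.17

old refrigerator: $0.00 + (171/1000) kW × 500 h × $0.22 = $0.00 + $18.81 = $18.81
new efficient refrigerator: $882.16 + (62/1000) kW × 500 h × $0.22 = $882.16 + $6.82 = $888.98
Saving = $18.81 − $888.98 = −$870.17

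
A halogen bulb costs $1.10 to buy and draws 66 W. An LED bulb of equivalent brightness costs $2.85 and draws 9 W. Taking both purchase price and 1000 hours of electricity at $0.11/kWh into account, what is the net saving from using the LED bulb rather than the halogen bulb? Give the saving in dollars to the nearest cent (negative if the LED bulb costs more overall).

$4.52

halogen bulb: $1.10 + (66/1000) kW × 1000 h × $0.11 = $1.10 + $7.26 = $8.36
LED bulb: $2.85 + (9/1000) kW × 1000 h × $0.11 = $2.85 + $0.99 = $3.84
Saving = $8.36 − $3.84 = $4.52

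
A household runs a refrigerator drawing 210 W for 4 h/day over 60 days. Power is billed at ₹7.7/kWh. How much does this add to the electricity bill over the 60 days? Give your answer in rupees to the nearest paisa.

₹388.08

Runtime = 4 h/day × 60 days = 240 h
Energy = 0.21 kW × 240 h = 50.4 kWh
Cost = 50.4 kWh × ₹7.7/kWh = ₹388.08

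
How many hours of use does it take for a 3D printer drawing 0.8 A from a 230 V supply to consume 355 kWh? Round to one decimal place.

1929.3 h

Power = 0.8 A × 230 V = 184 W = 0.184 kW
Hours = 355 kWh ÷ 0.184 kW = 1929.3 h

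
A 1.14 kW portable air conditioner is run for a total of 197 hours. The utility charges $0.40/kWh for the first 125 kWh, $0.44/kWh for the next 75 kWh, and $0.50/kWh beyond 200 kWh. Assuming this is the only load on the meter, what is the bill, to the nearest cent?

$95.29

Energy = 1.14 kW × 197 h = 224.58 kWh
Tier 1 (0–125 kWh): 125 × $0.40 = $50
Tier 2 (125–200 kWh): 75 × $0.44 = $33
Above 200 kWh: 24.58 × $0.50 = $12.29
Bill = $95.29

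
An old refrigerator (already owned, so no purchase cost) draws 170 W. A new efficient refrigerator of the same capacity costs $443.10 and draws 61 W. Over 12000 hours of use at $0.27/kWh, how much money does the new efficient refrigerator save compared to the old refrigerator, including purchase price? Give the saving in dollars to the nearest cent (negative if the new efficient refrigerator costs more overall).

old refrigerator: $0.00 + (170/1000) kW × 12000 h × $0.27 = $0.00 + $550.8 = $550.8
new efficient refrigerator: $443.10 + (61/1000) kW × 12000 h × $0.27 = $443.10 + $197.64 = $640.74
Saving = $550.8 − $640.74 = −$89.94

-$89.94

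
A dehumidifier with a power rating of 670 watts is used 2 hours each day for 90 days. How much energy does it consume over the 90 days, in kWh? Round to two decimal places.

Runtime = 2 h/day × 90 days = 180 h
Energy = 0.67 kW × 180 h = 120.6 kWh

120.60 kWh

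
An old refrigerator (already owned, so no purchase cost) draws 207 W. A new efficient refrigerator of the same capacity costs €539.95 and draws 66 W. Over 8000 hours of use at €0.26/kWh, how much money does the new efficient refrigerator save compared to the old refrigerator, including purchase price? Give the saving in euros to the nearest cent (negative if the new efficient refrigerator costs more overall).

old refrigerator: €0.00 + (207/1000) kW × 8000 h × €0.26 = €0.00 + €430.56 = €430.56
new efficient refrigerator: €539.95 + (66/1000) kW × 8000 h × €0.26 = €539.95 + €137.28 = €677.23
Saving = €430.56 − €677.23 = −€246.67

-€246.67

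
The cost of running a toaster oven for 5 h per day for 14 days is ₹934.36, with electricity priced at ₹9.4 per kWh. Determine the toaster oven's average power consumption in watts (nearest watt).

Energy = ₹934.36 ÷ ₹9.4/kWh = 99.4 kWh
Runtime = 5 h/day × 14 days = 70 h
Power = 99.4 kWh ÷ 70 h = 1.42 kW = 1420 W

1420 W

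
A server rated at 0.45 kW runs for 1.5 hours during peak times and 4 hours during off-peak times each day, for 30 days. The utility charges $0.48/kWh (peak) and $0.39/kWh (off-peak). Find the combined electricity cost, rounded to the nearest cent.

$30.78

Peak energy = 0.45 kW × 1.5 h × 30 = 20.25 kWh
Off-peak energy = 0.45 kW × 4 h × 30 = 54 kWh
Cost = 20.25 × $0.48 + 54 × $0.39 = $9.72 + $21.06 = $30.78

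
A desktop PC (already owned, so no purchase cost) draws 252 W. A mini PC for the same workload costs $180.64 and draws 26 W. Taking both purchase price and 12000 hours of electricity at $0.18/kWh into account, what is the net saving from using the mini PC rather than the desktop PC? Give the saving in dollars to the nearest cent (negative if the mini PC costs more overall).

$307.52

desktop PC: $0.00 + (252/1000) kW × 12000 h × $0.18 = $0.00 + $544.32 = $544.32
mini PC: $180.64 + (26/1000) kW × 12000 h × $0.18 = $180.64 + $56.16 = $236.8
Saving = $544.32 − $236.8 = $307.52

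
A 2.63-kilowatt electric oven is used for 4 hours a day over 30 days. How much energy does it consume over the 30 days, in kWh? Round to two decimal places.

315.60 kWh

Runtime = 4 h/day × 30 days = 120 h
Energy = 2.63 kW × 120 h = 315.6 kWh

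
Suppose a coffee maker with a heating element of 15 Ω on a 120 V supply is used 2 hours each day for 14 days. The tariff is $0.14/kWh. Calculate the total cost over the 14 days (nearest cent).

$3.76

Power = V²/R = 120²/15 = 960 W = 0.96 kW
Runtime = 2 h/day × 14 days = 28 h
Energy = 0.96 kW × 28 h = 26.88 kWh
Cost = 26.88 kWh × $0.14/kWh = $3.76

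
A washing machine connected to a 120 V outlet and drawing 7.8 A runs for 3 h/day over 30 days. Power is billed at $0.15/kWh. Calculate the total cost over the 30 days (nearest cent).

Power = 7.8 A × 120 V = 936 W = 0.936 kW
Runtime = 3 h/day × 30 days = 90 h
Energy = 0.936 kW × 90 h = 84.24 kWh
Cost = 84.24 kWh × $0.15/kWh = $12.64

$12.64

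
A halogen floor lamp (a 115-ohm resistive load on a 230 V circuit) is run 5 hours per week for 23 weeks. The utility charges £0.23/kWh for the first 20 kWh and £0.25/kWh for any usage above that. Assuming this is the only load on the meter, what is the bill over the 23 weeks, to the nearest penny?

£12.83

Power = V²/R = 230²/115 = 460 W = 0.46 kW
Runtime = 5 h/week × 23 weeks = 115 h
Energy = 0.46 kW × 115 h = 52.9 kWh
Tier 1 (0–20 kWh): 20 × £0.23 = £4.6
Above 20 kWh: 32.9 × £0.25 = £8.225
Bill = £12.83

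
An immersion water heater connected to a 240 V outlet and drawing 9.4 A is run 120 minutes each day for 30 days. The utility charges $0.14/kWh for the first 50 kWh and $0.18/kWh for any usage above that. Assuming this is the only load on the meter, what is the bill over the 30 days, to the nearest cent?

$22.36

Power = 9.4 A × 240 V = 2256 W = 2.256 kW
Runtime = 120 min × 30 = 3600 min = 60 h
Energy = 2.256 kW × 60 h = 135.36 kWh
Tier 1 (0–50 kWh): 50 × $0.14 = $7
Above 50 kWh: 85.36 × $0.18 = $15.3648
Bill = $22.36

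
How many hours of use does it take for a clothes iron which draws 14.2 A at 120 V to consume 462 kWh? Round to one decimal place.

271.1 h

Power = 14.2 A × 120 V = 1704 W = 1.704 kW
Hours = 462 kWh ÷ 1.704 kW = 271.1 h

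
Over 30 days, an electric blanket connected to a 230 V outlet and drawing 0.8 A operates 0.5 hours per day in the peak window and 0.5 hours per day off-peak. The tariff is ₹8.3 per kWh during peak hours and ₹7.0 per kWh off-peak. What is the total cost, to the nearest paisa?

Power = 0.8 A × 230 V = 184 W = 0.184 kW
Peak energy = 0.184 kW × 0.5 h × 30 = 2.76 kWh
Off-peak energy = 0.184 kW × 0.5 h × 30 = 2.76 kWh
Cost = 2.76 × ₹8.3 + 2.76 × ₹7.0 = ₹22.908 + ₹19.32 = ₹42.23

₹42.23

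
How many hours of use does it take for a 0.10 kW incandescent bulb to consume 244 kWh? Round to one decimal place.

2440.0 h

Hours = 244 kWh ÷ 0.1 kW = 2440.0 h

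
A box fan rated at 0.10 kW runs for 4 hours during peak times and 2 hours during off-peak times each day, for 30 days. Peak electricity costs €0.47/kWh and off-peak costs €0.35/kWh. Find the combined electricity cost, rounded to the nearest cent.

€7.74

Peak energy = 0.1 kW × 4 h × 30 = 12 kWh
Off-peak energy = 0.1 kW × 2 h × 30 = 6 kWh
Cost = 12 × €0.47 + 6 × €0.35 = €5.64 + €2.1 = €7.74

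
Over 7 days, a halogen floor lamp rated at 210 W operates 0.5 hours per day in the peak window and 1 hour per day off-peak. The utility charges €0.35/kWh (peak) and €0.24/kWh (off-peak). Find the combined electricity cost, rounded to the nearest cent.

€0.61

Peak energy = 0.21 kW × 0.5 h × 7 = 0.735 kWh
Off-peak energy = 0.21 kW × 1 h × 7 = 1.47 kWh
Cost = 0.735 × €0.35 + 1.47 × €0.24 = €0.25725 + €0.3528 = €0.61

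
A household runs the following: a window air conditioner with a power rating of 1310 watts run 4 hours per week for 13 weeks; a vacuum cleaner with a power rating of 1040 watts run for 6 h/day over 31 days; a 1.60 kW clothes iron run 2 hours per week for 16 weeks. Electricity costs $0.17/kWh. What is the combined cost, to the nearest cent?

window air conditioner: Runtime = 4 h/week × 13 weeks = 52 h
window air conditioner: 1.31 kW × 52 h = 68.12 kWh
vacuum cleaner: Runtime = 6 h/day × 31 days = 186 h
vacuum cleaner: 1.04 kW × 186 h = 193.44 kWh
clothes iron: Runtime = 2 h/week × 16 weeks = 32 h
clothes iron: 1.6 kW × 32 h = 51.2 kWh
Total energy = 312.76 kWh
Cost = 312.76 × $0.17 = $53.17

$53.17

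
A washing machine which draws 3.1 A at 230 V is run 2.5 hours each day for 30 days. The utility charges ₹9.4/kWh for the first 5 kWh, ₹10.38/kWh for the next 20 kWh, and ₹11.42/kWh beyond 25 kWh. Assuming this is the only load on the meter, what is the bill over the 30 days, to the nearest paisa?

₹579.78

Power = 3.1 A × 230 V = 713 W = 0.713 kW
Runtime = 2.5 h/day × 30 days = 75 h
Energy = 0.713 kW × 75 h = 53.475 kWh
Tier 1 (0–5 kWh): 5 × ₹9.4 = ₹47
Tier 2 (5–25 kWh): 20 × ₹10.38 = ₹207.6
Above 25 kWh: 28.475 × ₹11.42 = ₹325.1845
Bill = ₹579.78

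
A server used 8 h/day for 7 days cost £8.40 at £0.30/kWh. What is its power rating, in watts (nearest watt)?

Energy = £8.40 ÷ £0.30/kWh = 28 kWh
Runtime = 8 h/day × 7 days = 56 h
Power = 28 kWh ÷ 56 h = 0.5 kW = 500 W

500 W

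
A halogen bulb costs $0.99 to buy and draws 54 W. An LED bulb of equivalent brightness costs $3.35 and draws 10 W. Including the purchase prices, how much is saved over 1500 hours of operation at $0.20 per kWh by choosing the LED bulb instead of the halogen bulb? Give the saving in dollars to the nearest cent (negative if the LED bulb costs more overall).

halogen bulb: $0.99 + (54/1000) kW × 1500 h × $0.20 = $0.99 + $16.2 = $17.19
LED bulb: $3.35 + (10/1000) kW × 1500 h × $0.20 = $3.35 + $3 = $6.35
Saving = $17.19 − $6.35 = $10.84

$10.84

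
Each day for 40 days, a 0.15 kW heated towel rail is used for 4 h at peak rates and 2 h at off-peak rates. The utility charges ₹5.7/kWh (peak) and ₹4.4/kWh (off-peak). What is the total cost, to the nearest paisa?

₹189.60

Peak energy = 0.15 kW × 4 h × 40 = 24 kWh
Off-peak energy = 0.15 kW × 2 h × 40 = 12 kWh
Cost = 24 × ₹5.7 + 12 × ₹4.4 = ₹136.8 + ₹52.8 = ₹189.60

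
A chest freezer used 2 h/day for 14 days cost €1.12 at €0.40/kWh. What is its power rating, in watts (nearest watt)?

100 W

Energy = €1.12 ÷ €0.40/kWh = 2.8 kWh
Runtime = 2 h/day × 14 days = 28 h
Power = 2.8 kWh ÷ 28 h = 0.1 kW = 100 W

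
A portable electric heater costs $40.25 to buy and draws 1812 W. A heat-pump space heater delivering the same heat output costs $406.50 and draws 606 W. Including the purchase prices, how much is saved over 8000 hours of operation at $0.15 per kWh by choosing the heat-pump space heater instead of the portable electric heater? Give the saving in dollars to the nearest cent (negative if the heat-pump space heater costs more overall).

portable electric heater: $40.25 + (1812/1000) kW × 8000 h × $0.15 = $40.25 + $2174.4 = $2214.65
heat-pump space heater: $406.50 + (606/1000) kW × 8000 h × $0.15 = $406.50 + $727.2 = $1133.7
Saving = $2214.65 − $1133.7 = $1080.95

$1080.95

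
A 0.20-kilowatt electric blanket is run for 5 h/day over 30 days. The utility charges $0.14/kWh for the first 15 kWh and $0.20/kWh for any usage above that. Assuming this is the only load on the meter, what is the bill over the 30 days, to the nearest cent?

$5.10

Runtime = 5 h/day × 30 days = 150 h
Energy = 0.2 kW × 150 h = 30 kWh
Tier 1 (0–15 kWh): 15 × $0.14 = $2.1
Above 15 kWh: 15 × $0.20 = $3
Bill = $5.10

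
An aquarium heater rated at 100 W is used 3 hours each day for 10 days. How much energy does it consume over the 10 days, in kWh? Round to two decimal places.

3.00 kWh

Runtime = 3 h/day × 10 days = 30 h
Energy = 0.1 kW × 30 h = 3 kWh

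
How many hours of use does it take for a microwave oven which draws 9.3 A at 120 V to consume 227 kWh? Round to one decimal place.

Power = 9.3 A × 120 V = 1116 W = 1.116 kW
Hours = 227 kWh ÷ 1.116 kW = 203.4 h

203.4 h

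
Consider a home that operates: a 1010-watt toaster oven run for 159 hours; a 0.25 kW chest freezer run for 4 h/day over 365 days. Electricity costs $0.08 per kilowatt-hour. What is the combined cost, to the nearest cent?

$42.05

toaster oven: 1.01 kW × 159 h = 160.59 kWh
chest freezer: Runtime = 4 h/day × 365 days = 1460 h
chest freezer: 0.25 kW × 1460 h = 365 kWh
Total energy = 525.59 kWh
Cost = 525.59 × $0.08 = $42.05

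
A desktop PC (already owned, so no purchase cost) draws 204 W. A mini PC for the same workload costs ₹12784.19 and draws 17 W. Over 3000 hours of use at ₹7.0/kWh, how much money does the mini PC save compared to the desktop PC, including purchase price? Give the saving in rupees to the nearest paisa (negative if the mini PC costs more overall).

desktop PC: ₹0.00 + (204/1000) kW × 3000 h × ₹7.0 = ₹0.00 + ₹4284 = ₹4284
mini PC: ₹12784.19 + (17/1000) kW × 3000 h × ₹7.0 = ₹12784.19 + ₹357 = ₹13141.19
Saving = ₹4284 − ₹13141.19 = −₹8857.19

-₹8857.19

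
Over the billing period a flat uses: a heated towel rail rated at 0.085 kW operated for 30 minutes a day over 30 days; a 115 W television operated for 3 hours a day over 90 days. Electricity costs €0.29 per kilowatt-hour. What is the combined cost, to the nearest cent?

€9.37

heated towel rail: Runtime = 30 min × 30 = 900 min = 15 h
heated towel rail: 0.085 kW × 15 h = 1.275 kWh
television: Runtime = 3 h/day × 90 days = 270 h
television: 0.115 kW × 270 h = 31.05 kWh
Total energy = 32.325 kWh
Cost = 32.325 × €0.29 = €9.37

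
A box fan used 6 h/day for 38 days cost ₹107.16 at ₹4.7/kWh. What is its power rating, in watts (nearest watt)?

Energy = ₹107.16 ÷ ₹4.7/kWh = 22.8 kWh
Runtime = 6 h/day × 38 days = 228 h
Power = 22.8 kWh ÷ 228 h = 0.1 kW = 100 W

100 W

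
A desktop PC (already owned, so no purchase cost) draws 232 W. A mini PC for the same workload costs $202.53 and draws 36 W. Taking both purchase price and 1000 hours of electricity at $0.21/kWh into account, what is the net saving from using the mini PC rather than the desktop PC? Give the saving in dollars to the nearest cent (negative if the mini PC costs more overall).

desktop PC: $0.00 + (232/1000) kW × 1000 h × $0.21 = $0.00 + $48.72 = $48.72
mini PC: $202.53 + (36/1000) kW × 1000 h × $0.21 = $202.53 + $7.56 = $210.09
Saving = $48.72 − $210.09 = −$161.37

-$161.37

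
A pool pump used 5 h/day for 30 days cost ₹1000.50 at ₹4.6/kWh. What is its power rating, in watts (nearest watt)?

1450 W

Energy = ₹1000.50 ÷ ₹4.6/kWh = 217.5 kWh
Runtime = 5 h/day × 30 days = 150 h
Power = 217.5 kWh ÷ 150 h = 1.45 kW = 1450 W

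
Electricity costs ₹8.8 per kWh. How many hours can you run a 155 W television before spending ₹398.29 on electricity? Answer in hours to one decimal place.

292.0 h

Energy available = ₹398.29 ÷ ₹8.8/kWh = 45.2602 kWh
Hours = 45.2602 kWh ÷ 0.155 kW = 292.0 h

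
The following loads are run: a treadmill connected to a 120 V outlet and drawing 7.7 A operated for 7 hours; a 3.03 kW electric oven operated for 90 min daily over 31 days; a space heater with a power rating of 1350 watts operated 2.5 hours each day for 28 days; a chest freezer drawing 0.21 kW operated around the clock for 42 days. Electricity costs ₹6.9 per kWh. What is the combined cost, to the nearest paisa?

₹3129.45

treadmill: Power = 7.7 A × 120 V = 924 W = 0.924 kW
treadmill: 0.924 kW × 7 h = 6.468 kWh
electric oven: Runtime = 90 min × 31 = 2790 min = 46.5 h
electric oven: 3.03 kW × 46.5 h = 140.895 kWh
space heater: Runtime = 2.5 h/day × 28 days = 70 h
space heater: 1.35 kW × 70 h = 94.5 kWh
chest freezer: Runtime = 24 h × 42 = 1008 h
chest freezer: 0.21 kW × 1008 h = 211.68 kWh
Total energy = 453.543 kWh
Cost = 453.543 × ₹6.9 = ₹3129.45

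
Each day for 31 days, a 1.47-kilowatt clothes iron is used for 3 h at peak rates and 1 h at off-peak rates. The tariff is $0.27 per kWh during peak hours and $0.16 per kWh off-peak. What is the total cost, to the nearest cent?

$44.20

Peak energy = 1.47 kW × 3 h × 31 = 136.71 kWh
Off-peak energy = 1.47 kW × 1 h × 31 = 45.57 kWh
Cost = 136.71 × $0.27 + 45.57 × $0.16 = $36.9117 + $7.2912 = $44.20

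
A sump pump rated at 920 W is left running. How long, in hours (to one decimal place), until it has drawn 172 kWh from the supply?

Hours = 172 kWh ÷ 0.92 kW = 187.0 h

187.0 h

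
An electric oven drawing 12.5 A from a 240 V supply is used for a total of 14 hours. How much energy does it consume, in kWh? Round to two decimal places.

42.00 kWh

Power = 12.5 A × 240 V = 3000 W = 3 kW
Energy = 3 kW × 14 h = 42 kWh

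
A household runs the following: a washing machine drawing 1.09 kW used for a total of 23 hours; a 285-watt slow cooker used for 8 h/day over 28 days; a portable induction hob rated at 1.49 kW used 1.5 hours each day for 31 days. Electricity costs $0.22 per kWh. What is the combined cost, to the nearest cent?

washing machine: 1.09 kW × 23 h = 25.07 kWh
slow cooker: Runtime = 8 h/day × 28 days = 224 h
slow cooker: 0.285 kW × 224 h = 63.84 kWh
portable induction hob: Runtime = 1.5 h/day × 31 days = 46.5 h
portable induction hob: 1.49 kW × 46.5 h = 69.285 kWh
Total energy = 158.195 kWh
Cost = 158.195 × $0.22 = $34.80

$34.80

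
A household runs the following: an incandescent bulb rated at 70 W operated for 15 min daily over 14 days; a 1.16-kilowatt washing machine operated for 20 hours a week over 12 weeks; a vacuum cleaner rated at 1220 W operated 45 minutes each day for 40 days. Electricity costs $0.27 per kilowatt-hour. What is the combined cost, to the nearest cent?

$85.12

incandescent bulb: Runtime = 15 min × 14 = 210 min = 3.5 h
incandescent bulb: 0.07 kW × 3.5 h = 0.245 kWh
washing machine: Runtime = 20 h/week × 12 weeks = 240 h
washing machine: 1.16 kW × 240 h = 278.4 kWh
vacuum cleaner: Runtime = 45 min × 40 = 1800 min = 30 h
vacuum cleaner: 1.22 kW × 30 h = 36.6 kWh
Total energy = 315.245 kWh
Cost = 315.245 × $0.27 = $85.12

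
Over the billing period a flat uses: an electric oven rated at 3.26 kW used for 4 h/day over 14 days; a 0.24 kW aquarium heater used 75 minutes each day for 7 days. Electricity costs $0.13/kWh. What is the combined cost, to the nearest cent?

electric oven: Runtime = 4 h/day × 14 days = 56 h
electric oven: 3.26 kW × 56 h = 182.56 kWh
aquarium heater: Runtime = 75 min × 7 = 525 min = 8.75 h
aquarium heater: 0.24 kW × 8.75 h = 2.1 kWh
Total energy = 184.66 kWh
Cost = 184.66 × $0.13 = $24.01

$24.01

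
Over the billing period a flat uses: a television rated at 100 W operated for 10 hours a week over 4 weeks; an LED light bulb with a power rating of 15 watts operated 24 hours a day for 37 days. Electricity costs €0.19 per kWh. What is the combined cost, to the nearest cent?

€3.29

television: Runtime = 10 h/week × 4 weeks = 40 h
television: 0.1 kW × 40 h = 4 kWh
LED light bulb: Runtime = 24 h × 37 = 888 h
LED light bulb: 0.015 kW × 888 h = 13.32 kWh
Total energy = 17.32 kWh
Cost = 17.32 × €0.19 = €3.29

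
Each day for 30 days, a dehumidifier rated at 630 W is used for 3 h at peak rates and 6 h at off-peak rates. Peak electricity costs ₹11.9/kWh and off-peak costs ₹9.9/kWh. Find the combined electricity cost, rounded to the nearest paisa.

Peak energy = 0.63 kW × 3 h × 30 = 56.7 kWh
Off-peak energy = 0.63 kW × 6 h × 30 = 113.4 kWh
Cost = 56.7 × ₹11.9 + 113.4 × ₹9.9 = ₹674.73 + ₹1122.66 = ₹1797.39

₹1797.39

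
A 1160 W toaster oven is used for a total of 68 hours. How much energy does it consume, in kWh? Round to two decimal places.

78.88 kWh

Energy = 1.16 kW × 68 h = 78.88 kWh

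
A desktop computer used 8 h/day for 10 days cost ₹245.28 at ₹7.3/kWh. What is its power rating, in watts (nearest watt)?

420 W

Energy = ₹245.28 ÷ ₹7.3/kWh = 33.6 kWh
Runtime = 8 h/day × 10 days = 80 h
Power = 33.6 kWh ÷ 80 h = 0.42 kW = 420 W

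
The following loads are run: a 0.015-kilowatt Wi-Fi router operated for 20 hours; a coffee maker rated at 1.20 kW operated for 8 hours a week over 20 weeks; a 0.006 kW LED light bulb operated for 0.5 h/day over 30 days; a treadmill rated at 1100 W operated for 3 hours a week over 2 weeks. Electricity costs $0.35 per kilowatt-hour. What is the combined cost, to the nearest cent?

Wi-Fi router: 0.015 kW × 20 h = 0.3 kWh
coffee maker: Runtime = 8 h/week × 20 weeks = 160 h
coffee maker: 1.2 kW × 160 h = 192 kWh
LED light bulb: Runtime = 0.5 h/day × 30 days = 15 h
LED light bulb: 0.006 kW × 15 h = 0.09 kWh
treadmill: Runtime = 3 h/week × 2 weeks = 6 h
treadmill: 1.1 kW × 6 h = 6.6 kWh
Total energy = 198.99 kWh
Cost = 198.99 × $0.35 = $69.65

$69.65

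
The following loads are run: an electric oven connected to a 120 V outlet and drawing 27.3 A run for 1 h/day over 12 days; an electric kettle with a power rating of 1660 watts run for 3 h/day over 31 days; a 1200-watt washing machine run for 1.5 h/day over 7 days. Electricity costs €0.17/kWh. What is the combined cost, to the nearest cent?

€35.07

electric oven: Power = 27.3 A × 120 V = 3276 W = 3.276 kW
electric oven: Runtime = 1 h/day × 12 days = 12 h
electric oven: 3.276 kW × 12 h = 39.312 kWh
electric kettle: Runtime = 3 h/day × 31 days = 93 h
electric kettle: 1.66 kW × 93 h = 154.38 kWh
washing machine: Runtime = 1.5 h/day × 7 days = 10.5 h
washing machine: 1.2 kW × 10.5 h = 12.6 kWh
Total energy = 206.292 kWh
Cost = 206.292 × €0.17 = €35.07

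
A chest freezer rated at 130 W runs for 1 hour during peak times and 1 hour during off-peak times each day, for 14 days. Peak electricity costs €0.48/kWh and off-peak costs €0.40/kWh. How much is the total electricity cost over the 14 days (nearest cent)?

€1.60

Peak energy = 0.13 kW × 1 h × 14 = 1.82 kWh
Off-peak energy = 0.13 kW × 1 h × 14 = 1.82 kWh
Cost = 1.82 × €0.48 + 1.82 × €0.40 = €0.8736 + €0.728 = €1.60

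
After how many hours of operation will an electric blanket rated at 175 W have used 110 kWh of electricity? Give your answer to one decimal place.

Hours = 110 kWh ÷ 0.175 kW = 628.6 h

628.6 h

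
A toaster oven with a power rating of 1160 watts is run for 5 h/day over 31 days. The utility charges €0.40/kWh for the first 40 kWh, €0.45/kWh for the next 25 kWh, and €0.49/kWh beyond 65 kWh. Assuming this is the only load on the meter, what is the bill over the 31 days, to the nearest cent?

€83.50

Runtime = 5 h/day × 31 days = 155 h
Energy = 1.16 kW × 155 h = 179.8 kWh
Tier 1 (0–40 kWh): 40 × €0.40 = €16
Tier 2 (40–65 kWh): 25 × €0.45 = €11.25
Above 65 kWh: 114.8 × €0.49 = €56.252
Bill = €83.50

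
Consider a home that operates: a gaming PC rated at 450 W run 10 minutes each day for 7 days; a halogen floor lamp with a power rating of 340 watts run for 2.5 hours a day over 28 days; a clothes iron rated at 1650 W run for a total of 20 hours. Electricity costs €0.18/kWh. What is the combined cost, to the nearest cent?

gaming PC: Runtime = 10 min × 7 = 70 min = 1.166666… h
gaming PC: 0.45 kW × 1.166666… h = 0.525 kWh
halogen floor lamp: Runtime = 2.5 h/day × 28 days = 70 h
halogen floor lamp: 0.34 kW × 70 h = 23.8 kWh
clothes iron: 1.65 kW × 20 h = 33 kWh
Total energy = 57.325 kWh
Cost = 57.325 × €0.18 = €10.32

€10.32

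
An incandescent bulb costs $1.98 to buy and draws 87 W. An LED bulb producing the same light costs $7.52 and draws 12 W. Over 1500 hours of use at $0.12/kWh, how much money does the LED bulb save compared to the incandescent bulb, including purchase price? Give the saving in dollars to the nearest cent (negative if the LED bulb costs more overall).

$7.96

incandescent bulb: $1.98 + (87/1000) kW × 1500 h × $0.12 = $1.98 + $15.66 = $17.64
LED bulb: $7.52 + (12/1000) kW × 1500 h × $0.12 = $7.52 + $2.16 = $9.68
Saving = $17.64 − $9.68 = $7.96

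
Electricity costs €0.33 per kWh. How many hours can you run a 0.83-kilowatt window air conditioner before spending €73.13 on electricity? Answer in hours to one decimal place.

267.0 h

Energy available = €73.13 ÷ €0.33/kWh = 221.6061 kWh
Hours = 221.6061 kWh ÷ 0.83 kW = 267.0 h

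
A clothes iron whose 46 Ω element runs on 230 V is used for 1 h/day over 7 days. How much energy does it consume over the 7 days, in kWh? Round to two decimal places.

8.05 kWh

Power = V²/R = 230²/46 = 1150 W = 1.15 kW
Runtime = 1 h/day × 7 days = 7 h
Energy = 1.15 kW × 7 h = 8.05 kWh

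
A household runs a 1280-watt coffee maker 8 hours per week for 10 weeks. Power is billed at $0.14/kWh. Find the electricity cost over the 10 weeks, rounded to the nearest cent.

Runtime = 8 h/week × 10 weeks = 80 h
Energy = 1.28 kW × 80 h = 102.4 kWh
Cost = 102.4 kWh × $0.14/kWh = $14.34

$14.34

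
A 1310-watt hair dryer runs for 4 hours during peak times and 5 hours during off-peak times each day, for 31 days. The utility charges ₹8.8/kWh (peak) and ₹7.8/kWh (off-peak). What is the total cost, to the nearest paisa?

Peak energy = 1.31 kW × 4 h × 31 = 162.44 kWh
Off-peak energy = 1.31 kW × 5 h × 31 = 203.05 kWh
Cost = 162.44 × ₹8.8 + 203.05 × ₹7.8 = ₹1429.472 + ₹1583.79 = ₹3013.26

₹3013.26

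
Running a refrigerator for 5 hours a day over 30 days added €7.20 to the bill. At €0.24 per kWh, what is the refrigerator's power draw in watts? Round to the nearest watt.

200 W

Energy = €7.20 ÷ €0.24/kWh = 30 kWh
Runtime = 5 h/day × 30 days = 150 h
Power = 30 kWh ÷ 150 h = 0.2 kW = 200 W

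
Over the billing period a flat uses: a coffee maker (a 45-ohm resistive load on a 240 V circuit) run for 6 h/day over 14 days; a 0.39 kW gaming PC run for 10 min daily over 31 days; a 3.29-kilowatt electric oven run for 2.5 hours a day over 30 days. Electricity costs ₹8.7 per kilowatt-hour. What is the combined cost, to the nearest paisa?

coffee maker: Power = V²/R = 240²/45 = 1280 W = 1.28 kW
coffee maker: Runtime = 6 h/day × 14 days = 84 h
coffee maker: 1.28 kW × 84 h = 107.52 kWh
gaming PC: Runtime = 10 min × 31 = 310 min = 5.166666… h
gaming PC: 0.39 kW × 5.166666… h = 2.015 kWh
electric oven: Runtime = 2.5 h/day × 30 days = 75 h
electric oven: 3.29 kW × 75 h = 246.75 kWh
Total energy = 356.285 kWh
Cost = 356.285 × ₹8.7 = ₹3099.68

₹3099.68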